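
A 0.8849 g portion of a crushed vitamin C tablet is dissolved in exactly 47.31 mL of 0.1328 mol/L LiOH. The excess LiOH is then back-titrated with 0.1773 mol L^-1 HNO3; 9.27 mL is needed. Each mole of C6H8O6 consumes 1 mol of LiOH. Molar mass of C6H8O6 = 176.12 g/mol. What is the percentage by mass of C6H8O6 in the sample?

Total n(LiOH) added = 0.1328 x 0.04731 = 0.006283 mol.
n(HNO3) used = 0.1773 x 0.009270 = 0.001644 mol, which equals the excess n(LiOH).
So n(LiOH) consumed by the sample = 0.006283 - 0.001644 = 0.004639 mol.
n(C6H8O6) = 0.004639 / 1 = 0.004639 mol.
mass C6H8O6 = 0.004639 x 176.12 = 0.8171 g, so %C6H8O6 = 0.8171/0.8849 x 100 = 92.3%.

92.3%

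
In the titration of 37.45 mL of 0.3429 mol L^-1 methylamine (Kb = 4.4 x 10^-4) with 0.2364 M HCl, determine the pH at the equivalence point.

5.75

n(CH3NH2) = 0.3429 x 0.03745 = 0.01284 mol; V(HCl) at equivalence = 0.01284/0.2364 = 0.05432 L.
At equivalence the base is fully converted to CH3NH3+; total volume = 0.09177 L, so [CH3NH3+] = 0.01284/0.09177 = 0.1399 M.
Ka(CH3NH3+) = Kw/Kb = 1.0e-14 / 4.4 x 10^-4 = 2.27e-11.
[H^+] = sqrt(Ka x [CH3NH3+]) = sqrt(2.27e-11 x 0.1399) = 1.78e-6 M.
pH = -log(1.78e-6) = 5.75.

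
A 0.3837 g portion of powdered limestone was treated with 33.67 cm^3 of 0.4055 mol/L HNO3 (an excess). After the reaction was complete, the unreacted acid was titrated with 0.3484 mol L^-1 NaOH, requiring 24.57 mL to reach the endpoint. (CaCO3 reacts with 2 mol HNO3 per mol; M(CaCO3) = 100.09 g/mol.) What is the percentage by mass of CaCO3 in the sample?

66.4%

Total n(HNO3) added = 0.4055 x 0.03367 = 0.01365 mol.
n(NaOH) used = 0.3484 x 0.02457 = 0.008560 mol, which equals the excess n(HNO3).
So n(HNO3) consumed by the sample = 0.01365 - 0.008560 = 0.005093 mol.
n(CaCO3) = 0.005093 / 2 = 0.002546 mol.
mass CaCO3 = 0.002546 x 100.09 = 0.2549 g, so %CaCO3 = 0.2549/0.3837 x 100 = 66.4%.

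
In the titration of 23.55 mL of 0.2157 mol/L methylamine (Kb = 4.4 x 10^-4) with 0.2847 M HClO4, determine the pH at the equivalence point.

5.78

n(CH3NH2) = 0.2157 x 0.02355 = 0.005080 mol; V(HClO4) at equivalence = 0.005080/0.2847 = 0.01784 L.
At equivalence the base is fully converted to CH3NH3+; total volume = 0.04139 L, so [CH3NH3+] = 0.005080/0.04139 = 0.1227 M.
Ka(CH3NH3+) = Kw/Kb = 1.0e-14 / 4.4 x 10^-4 = 2.27e-11.
[H^+] = sqrt(Ka x [CH3NH3+]) = sqrt(2.27e-11 x 0.1227) = 1.67e-6 M.
pH = -log(1.67e-6) = 5.78.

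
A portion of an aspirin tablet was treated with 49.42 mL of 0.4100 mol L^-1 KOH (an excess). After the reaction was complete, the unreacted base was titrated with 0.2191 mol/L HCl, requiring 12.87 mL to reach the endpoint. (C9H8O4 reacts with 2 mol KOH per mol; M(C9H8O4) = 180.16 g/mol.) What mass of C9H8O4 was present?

Total n(KOH) added = 0.4100 x 0.04942 = 0.02026 mol.
n(HCl) used = 0.2191 x 0.01287 = 0.002820 mol, which equals the excess n(KOH).
So n(KOH) consumed by the sample = 0.02026 - 0.002820 = 0.01744 mol.
n(C9H8O4) = 0.01744 / 2 = 0.008721 mol.
mass = 0.008721 mol x 180.16 g/mol = 1.57 g.

1.57 g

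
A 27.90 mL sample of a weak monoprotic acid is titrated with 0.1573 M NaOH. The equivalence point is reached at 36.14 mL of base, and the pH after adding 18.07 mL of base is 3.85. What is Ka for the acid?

1.4 x 10^-4

18.07 mL is half of the equivalence volume, so this is the half-equivalence point where [HA] = [A^-].
At half-equivalence pH = pKa, so pKa = 3.85.
Ka = 10^(-3.85) = 1.4 x 10^-4.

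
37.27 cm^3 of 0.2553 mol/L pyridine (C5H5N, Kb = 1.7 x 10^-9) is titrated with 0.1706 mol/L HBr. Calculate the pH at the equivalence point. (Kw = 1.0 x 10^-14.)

3.11

n(C5H5N) = 0.2553 x 0.03727 = 0.009515 mol; V(HBr) at equivalence = 0.009515/0.1706 = 0.05577 L.
At equivalence the base is fully converted to C5H5NH+; total volume = 0.09304 L, so [C5H5NH+] = 0.009515/0.09304 = 0.1023 M.
Ka(C5H5NH+) = Kw/Kb = 1.0e-14 / 1.7 x 10^-9 = 5.88e-6.
[H^+] = sqrt(Ka x [C5H5NH+]) = sqrt(5.88e-6 x 0.1023) = 0.000776 M.
pH = -log(0.000776) = 3.11.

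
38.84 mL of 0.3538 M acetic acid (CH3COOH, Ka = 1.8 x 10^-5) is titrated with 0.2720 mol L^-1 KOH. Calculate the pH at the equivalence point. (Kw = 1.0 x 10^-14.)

n(CH3COOH) = 0.3538 x 0.03884 = 0.01374 mol; V(KOH) at equivalence = 0.01374/0.2720 = 0.05052 L.
At equivalence all the acid is converted to CH3COO-; total volume = 0.03884 + 0.05052 = 0.08936 L, so [CH3COO-] = 0.01374/0.08936 = 0.1538 M.
Kb = Kw/Ka = 1.0e-14 / 1.8 x 10^-5 = 5.56e-10.
[OH^-] = sqrt(Kb x [CH3COO-]) = sqrt(5.56e-10 x 0.1538) = 9.24e-6 M.
pOH = 5.03, so pH = 14.00 - 5.03 = 8.97.

8.97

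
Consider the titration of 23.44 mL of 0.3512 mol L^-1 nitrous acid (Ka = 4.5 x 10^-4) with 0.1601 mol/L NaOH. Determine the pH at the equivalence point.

n(HNO2) = 0.3512 x 0.02344 = 0.008232 mol; V(NaOH) at equivalence = 0.008232/0.1601 = 0.05142 L.
At equivalence all the acid is converted to NO2-; total volume = 0.02344 + 0.05142 = 0.07486 L, so [NO2-] = 0.008232/0.07486 = 0.1100 M.
Kb = Kw/Ka = 1.0e-14 / 4.5 x 10^-4 = 2.22e-11.
[OH^-] = sqrt(Kb x [NO2-]) = sqrt(2.22e-11 x 0.1100) = 1.56e-6 M.
pOH = 5.81, so pH = 14.00 - 5.81 = 8.19.

8.19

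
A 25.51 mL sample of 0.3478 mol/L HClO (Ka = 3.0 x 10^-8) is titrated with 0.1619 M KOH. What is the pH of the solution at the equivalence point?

n(HClO) = 0.3478 x 0.02551 = 0.008872 mol; V(KOH) at equivalence = 0.008872/0.1619 = 0.05480 L.
At equivalence all the acid is converted to ClO-; total volume = 0.02551 + 0.05480 = 0.08031 L, so [ClO-] = 0.008872/0.08031 = 0.1105 M.
Kb = Kw/Ka = 1.0e-14 / 3.0 x 10^-8 = 3.33e-7.
[OH^-] = sqrt(Kb x [ClO-]) = sqrt(3.33e-7 x 0.1105) = 0.000192 M.
pOH = 3.72, so pH = 14.00 - 3.72 = 10.28.

10.28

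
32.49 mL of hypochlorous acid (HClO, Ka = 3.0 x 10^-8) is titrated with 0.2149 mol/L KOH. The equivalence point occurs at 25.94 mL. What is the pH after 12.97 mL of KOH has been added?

7.52

12.97 mL is exactly half the equivalence volume (25.94/2), i.e. the half-equivalence point.
There, n(HA) = n(A^-), so pH = pKa = -log(3.0 x 10^-8) = 7.52.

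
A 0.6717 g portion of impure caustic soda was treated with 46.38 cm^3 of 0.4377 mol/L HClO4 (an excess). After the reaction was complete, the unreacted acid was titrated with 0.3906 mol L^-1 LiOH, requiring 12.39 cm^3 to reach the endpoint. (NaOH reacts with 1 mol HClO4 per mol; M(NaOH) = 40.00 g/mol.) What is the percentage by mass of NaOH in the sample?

Total n(HClO4) added = 0.4377 x 0.04638 = 0.02030 mol.
n(LiOH) used = 0.3906 x 0.01239 = 0.004840 mol, which equals the excess n(HClO4).
So n(HClO4) consumed by the sample = 0.02030 - 0.004840 = 0.01546 mol.
n(NaOH) = 0.01546 / 1 = 0.01546 mol.
mass NaOH = 0.01546 x 40.00 = 0.6184 g, so %NaOH = 0.6184/0.6717 x 100 = 92.1%.

92.1%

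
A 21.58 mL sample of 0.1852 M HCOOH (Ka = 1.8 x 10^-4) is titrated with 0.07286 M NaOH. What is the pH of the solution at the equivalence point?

8.23

n(HCOOH) = 0.1852 x 0.02158 = 0.003997 mol; V(NaOH) at equivalence = 0.003997/0.07286 = 0.05485 L.
At equivalence all the acid is converted to HCOO-; total volume = 0.02158 + 0.05485 = 0.07643 L, so [HCOO-] = 0.003997/0.07643 = 0.05229 M.
Kb = Kw/Ka = 1.0e-14 / 1.8 x 10^-4 = 5.56e-11.
[OH^-] = sqrt(Kb x [HCOO-]) = sqrt(5.56e-11 x 0.05229) = 1.70e-6 M.
pOH = 5.77, so pH = 14.00 - 5.77 = 8.23.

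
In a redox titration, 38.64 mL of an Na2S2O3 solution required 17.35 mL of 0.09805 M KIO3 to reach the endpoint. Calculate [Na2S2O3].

n(KIO3) = 0.09805 x 0.01735 = 0.001701 mol.
From the balanced equation, 1 mol KIO3 reacts with 6 mol Na2S2O3, so n(Na2S2O3) = 0.001701 x 6/1 = 0.01021 mol.
[Na2S2O3] = 0.01021 / 0.03864 L = 0.264 M.

0.264 M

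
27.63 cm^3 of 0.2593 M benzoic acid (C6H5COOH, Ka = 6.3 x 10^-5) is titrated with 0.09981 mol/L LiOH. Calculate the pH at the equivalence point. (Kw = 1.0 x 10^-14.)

n(C6H5COOH) = 0.2593 x 0.02763 = 0.007164 mol; V(LiOH) at equivalence = 0.007164/0.09981 = 0.07178 L.
At equivalence all the acid is converted to C6H5COO-; total volume = 0.02763 + 0.07178 = 0.09941 L, so [C6H5COO-] = 0.007164/0.09941 = 0.07207 M.
Kb = Kw/Ka = 1.0e-14 / 6.3 x 10^-5 = 1.59e-10.
[OH^-] = sqrt(Kb x [C6H5COO-]) = sqrt(1.59e-10 x 0.07207) = 3.38e-6 M.
pOH = 5.47, so pH = 14.00 - 5.47 = 8.53.

8.53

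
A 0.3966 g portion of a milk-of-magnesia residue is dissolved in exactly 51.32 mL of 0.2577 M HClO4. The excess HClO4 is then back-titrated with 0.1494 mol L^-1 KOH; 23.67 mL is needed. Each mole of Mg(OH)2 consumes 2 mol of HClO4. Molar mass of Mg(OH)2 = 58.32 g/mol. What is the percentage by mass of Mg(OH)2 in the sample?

Total n(HClO4) added = 0.2577 x 0.05132 = 0.01323 mol.
n(KOH) used = 0.1494 x 0.02367 = 0.003536 mol, which equals the excess n(HClO4).
So n(HClO4) consumed by the sample = 0.01323 - 0.003536 = 0.009689 mol.
n(Mg(OH)2) = 0.009689 / 2 = 0.004844 mol.
mass Mg(OH)2 = 0.004844 x 58.32 = 0.2825 g, so %Mg(OH)2 = 0.2825/0.3966 x 100 = 71.2%.

71.2%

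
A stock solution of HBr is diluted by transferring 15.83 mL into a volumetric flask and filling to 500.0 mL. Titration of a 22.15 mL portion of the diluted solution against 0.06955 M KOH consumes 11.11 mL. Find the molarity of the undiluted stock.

n(KOH) = 0.06955 x 0.01111 = 0.0007727 mol.
n(HBr) in the aliquot = 0.0007727 mol.
[diluted HBr] = 0.0007727 / 0.02215 = 0.03488 M.
Dilution factor = 500.0/15.83 = 31.59, so [stock] = 0.03488 x 31.59 = 1.10 M.

1.10 M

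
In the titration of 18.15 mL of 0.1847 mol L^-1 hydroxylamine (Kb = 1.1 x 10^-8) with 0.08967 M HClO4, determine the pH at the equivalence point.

n(NH2OH) = 0.1847 x 0.01815 = 0.003352 mol; V(HClO4) at equivalence = 0.003352/0.08967 = 0.03738 L.
At equivalence the base is fully converted to NH3OH+; total volume = 0.05553 L, so [NH3OH+] = 0.003352/0.05553 = 0.06036 M.
Ka(NH3OH+) = Kw/Kb = 1.0e-14 / 1.1 x 10^-8 = 9.09e-7.
[H^+] = sqrt(Ka x [NH3OH+]) = sqrt(9.09e-7 x 0.06036) = 0.000234 M.
pH = -log(0.000234) = 3.63.

3.63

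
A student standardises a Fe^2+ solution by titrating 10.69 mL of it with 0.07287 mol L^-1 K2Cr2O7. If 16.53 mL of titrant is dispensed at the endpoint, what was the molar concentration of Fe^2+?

0.676 M

n(K2Cr2O7) = 0.07287 x 0.01653 = 0.001205 mol.
From the balanced equation, 1 mol K2Cr2O7 reacts with 6 mol Fe^2+, so n(Fe^2+) = 0.001205 x 6/1 = 0.007227 mol.
[Fe^2+] = 0.007227 / 0.01069 L = 0.676 M.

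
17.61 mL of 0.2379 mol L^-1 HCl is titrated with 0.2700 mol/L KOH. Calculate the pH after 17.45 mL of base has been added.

n(acid) = 0.2379 x 0.01761 = 0.004189 mol; n(KOH) added = 0.2700 x 0.01745 = 0.004712 mol.
Base is in excess by 0.004712 - 0.004189 = 0.0005221 mol in a total volume of 0.03506 L.
[OH^-] = 0.0005221/0.03506 = 0.01489 M, so pOH = 1.83 and pH = 14.00 - 1.83 = 12.17.

12.17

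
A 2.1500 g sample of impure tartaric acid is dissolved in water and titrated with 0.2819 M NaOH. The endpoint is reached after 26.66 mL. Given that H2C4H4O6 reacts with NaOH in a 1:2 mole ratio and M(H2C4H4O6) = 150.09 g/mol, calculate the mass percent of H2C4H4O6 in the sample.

26.2%

n(NaOH) = 0.2819 x 0.02666 = 0.007515 mol.
n(H2C4H4O6) = 0.007515 / 2 = 0.003758 mol.
mass of H2C4H4O6 = 0.003758 x 150.09 = 0.5640 g.
% purity = 0.5640 / 2.1500 x 100 = 26.2%.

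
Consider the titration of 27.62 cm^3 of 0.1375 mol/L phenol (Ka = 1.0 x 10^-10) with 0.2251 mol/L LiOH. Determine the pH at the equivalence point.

11.47

n(C6H5OH) = 0.1375 x 0.02762 = 0.003798 mol; V(LiOH) at equivalence = 0.003798/0.2251 = 0.01687 L.
At equivalence all the acid is converted to C6H5O-; total volume = 0.02762 + 0.01687 = 0.04449 L, so [C6H5O-] = 0.003798/0.04449 = 0.08536 M.
Kb = Kw/Ka = 1.0e-14 / 1.0 x 10^-10 = 0.000100.
[OH^-] = sqrt(Kb x [C6H5O-]) = sqrt(0.000100 x 0.08536) = 0.00292 M.
pOH = 2.53, so pH = 14.00 - 2.53 = 11.47.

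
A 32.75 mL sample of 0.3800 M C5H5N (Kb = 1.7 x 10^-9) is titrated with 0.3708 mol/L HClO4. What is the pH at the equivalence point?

2.98

n(C5H5N) = 0.3800 x 0.03275 = 0.01244 mol; V(HClO4) at equivalence = 0.01244/0.3708 = 0.03356 L.
At equivalence the base is fully converted to C5H5NH+; total volume = 0.06631 L, so [C5H5NH+] = 0.01244/0.06631 = 0.1877 M.
Ka(C5H5NH+) = Kw/Kb = 1.0e-14 / 1.7 x 10^-9 = 5.88e-6.
[H^+] = sqrt(Ka x [C5H5NH+]) = sqrt(5.88e-6 x 0.1877) = 0.00105 M.
pH = -log(0.00105) = 2.98.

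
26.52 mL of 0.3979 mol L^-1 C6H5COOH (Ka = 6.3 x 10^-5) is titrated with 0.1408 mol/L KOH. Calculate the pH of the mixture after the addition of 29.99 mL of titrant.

4.02

Initial n(C6H5COOH) = 0.3979 x 0.02652 = 0.01055 mol.
n(KOH) added = 0.1408 x 0.02999 = 0.004223 mol, converting that many moles of C6H5COOH to C6H5COO-.
Remaining n(C6H5COOH) = 0.006330 mol; n(C6H5COO-) = 0.004223 mol.
By Henderson-Hasselbalch, pH = pKa + log([A^-]/[HA]) = 4.20 + log(0.004223/0.006330) = 4.20 + (-0.18) = 4.02.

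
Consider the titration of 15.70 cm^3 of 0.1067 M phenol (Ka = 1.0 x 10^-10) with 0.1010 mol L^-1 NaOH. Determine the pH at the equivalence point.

11.36

n(C6H5OH) = 0.1067 x 0.01570 = 0.001675 mol; V(NaOH) at equivalence = 0.001675/0.1010 = 0.01659 L.
At equivalence all the acid is converted to C6H5O-; total volume = 0.01570 + 0.01659 = 0.03229 L, so [C6H5O-] = 0.001675/0.03229 = 0.05189 M.
Kb = Kw/Ka = 1.0e-14 / 1.0 x 10^-10 = 0.000100.
[OH^-] = sqrt(Kb x [C6H5O-]) = sqrt(0.000100 x 0.05189) = 0.00228 M.
pOH = 2.64, so pH = 14.00 - 2.64 = 11.36.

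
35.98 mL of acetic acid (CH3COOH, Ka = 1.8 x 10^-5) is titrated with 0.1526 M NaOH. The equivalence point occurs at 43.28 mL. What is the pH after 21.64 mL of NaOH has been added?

4.74

21.64 mL is exactly half the equivalence volume (43.28/2), i.e. the half-equivalence point.
There, n(HA) = n(A^-), so pH = pKa = -log(1.8 x 10^-5) = 4.74.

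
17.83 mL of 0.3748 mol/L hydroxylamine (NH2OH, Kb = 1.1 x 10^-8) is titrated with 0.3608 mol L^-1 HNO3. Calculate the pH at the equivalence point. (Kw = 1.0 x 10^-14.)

3.39

n(NH2OH) = 0.3748 x 0.01783 = 0.006683 mol; V(HNO3) at equivalence = 0.006683/0.3608 = 0.01852 L.
At equivalence the base is fully converted to NH3OH+; total volume = 0.03635 L, so [NH3OH+] = 0.006683/0.03635 = 0.1838 M.
Ka(NH3OH+) = Kw/Kb = 1.0e-14 / 1.1 x 10^-8 = 9.09e-7.
[H^+] = sqrt(Ka x [NH3OH+]) = sqrt(9.09e-7 x 0.1838) = 0.000409 M.
pH = -log(0.000409) = 3.39.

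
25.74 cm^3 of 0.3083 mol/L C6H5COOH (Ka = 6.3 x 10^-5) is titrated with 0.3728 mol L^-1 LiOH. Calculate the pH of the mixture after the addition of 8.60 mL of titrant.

4.03

Initial n(C6H5COOH) = 0.3083 x 0.02574 = 0.007936 mol.
n(LiOH) added = 0.3728 x 0.008600 = 0.003206 mol, converting that many moles of C6H5COOH to C6H5COO-.
Remaining n(C6H5COOH) = 0.004730 mol; n(C6H5COO-) = 0.003206 mol.
By Henderson-Hasselbalch, pH = pKa + log([A^-]/[HA]) = 4.20 + log(0.003206/0.004730) = 4.20 + (-0.17) = 4.03.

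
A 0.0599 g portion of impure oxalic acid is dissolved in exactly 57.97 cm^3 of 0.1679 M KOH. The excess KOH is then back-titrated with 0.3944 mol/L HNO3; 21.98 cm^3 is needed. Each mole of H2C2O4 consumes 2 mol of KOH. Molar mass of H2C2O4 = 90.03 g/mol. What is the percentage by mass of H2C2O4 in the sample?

80.0%

Total n(KOH) added = 0.1679 x 0.05797 = 0.009733 mol.
n(HNO3) used = 0.3944 x 0.02198 = 0.008669 mol, which equals the excess n(KOH).
So n(KOH) consumed by the sample = 0.009733 - 0.008669 = 0.001064 mol.
n(H2C2O4) = 0.001064 / 2 = 0.0005321 mol.
mass H2C2O4 = 0.0005321 x 90.03 = 0.04791 g, so %H2C2O4 = 0.04791/0.0599 x 100 = 80.0%.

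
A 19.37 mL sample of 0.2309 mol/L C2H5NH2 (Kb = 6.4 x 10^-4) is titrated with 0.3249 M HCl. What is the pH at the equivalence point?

5.84

n(C2H5NH2) = 0.2309 x 0.01937 = 0.004473 mol; V(HCl) at equivalence = 0.004473/0.3249 = 0.01377 L.
At equivalence the base is fully converted to C2H5NH3+; total volume = 0.03314 L, so [C2H5NH3+] = 0.004473/0.03314 = 0.1350 M.
Ka(C2H5NH3+) = Kw/Kb = 1.0e-14 / 6.4 x 10^-4 = 1.56e-11.
[H^+] = sqrt(Ka x [C2H5NH3+]) = sqrt(1.56e-11 x 0.1350) = 1.45e-6 M.
pH = -log(1.45e-6) = 5.84.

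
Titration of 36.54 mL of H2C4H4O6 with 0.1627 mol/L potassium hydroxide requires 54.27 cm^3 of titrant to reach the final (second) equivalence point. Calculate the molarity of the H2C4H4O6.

n(KOH) = 0.1627 x 0.05427 = 0.008830 mol.
At the final (second) equivalence point, 2 mol OH^- react per mol H2C4H4O6, so n(H2C4H4O6) = 0.008830 / 2 = 0.004415 mol.
[H2C4H4O6] = 0.004415 / 0.03654 L = 0.121 M.

0.121 M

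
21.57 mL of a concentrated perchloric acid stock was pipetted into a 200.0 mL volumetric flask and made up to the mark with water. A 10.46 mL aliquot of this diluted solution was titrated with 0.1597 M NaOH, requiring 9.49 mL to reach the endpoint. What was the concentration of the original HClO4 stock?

1.34 M

n(NaOH) = 0.1597 x 0.009490 = 0.001516 mol.
n(HClO4) in the aliquot = 0.001516 mol.
[diluted HClO4] = 0.001516 / 0.01046 = 0.1449 M.
Dilution factor = 200.0/21.57 = 9.272, so [stock] = 0.1449 x 9.272 = 1.34 M.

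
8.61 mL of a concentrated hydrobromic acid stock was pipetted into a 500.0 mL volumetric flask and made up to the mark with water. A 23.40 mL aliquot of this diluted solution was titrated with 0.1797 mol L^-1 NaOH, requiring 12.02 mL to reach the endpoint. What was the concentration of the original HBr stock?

5.36 M

n(NaOH) = 0.1797 x 0.01202 = 0.002160 mol.
n(HBr) in the aliquot = 0.002160 mol.
[diluted HBr] = 0.002160 / 0.02340 = 0.09231 M.
Dilution factor = 500.0/8.610 = 58.07, so [stock] = 0.09231 x 58.07 = 5.36 M.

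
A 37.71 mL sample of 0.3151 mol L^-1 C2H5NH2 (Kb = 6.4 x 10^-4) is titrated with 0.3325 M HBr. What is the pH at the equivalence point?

5.80

n(C2H5NH2) = 0.3151 x 0.03771 = 0.01188 mol; V(HBr) at equivalence = 0.01188/0.3325 = 0.03574 L.
At equivalence the base is fully converted to C2H5NH3+; total volume = 0.07345 L, so [C2H5NH3+] = 0.01188/0.07345 = 0.1618 M.
Ka(C2H5NH3+) = Kw/Kb = 1.0e-14 / 6.4 x 10^-4 = 1.56e-11.
[H^+] = sqrt(Ka x [C2H5NH3+]) = sqrt(1.56e-11 x 0.1618) = 1.59e-6 M.
pH = -log(1.59e-6) = 5.80.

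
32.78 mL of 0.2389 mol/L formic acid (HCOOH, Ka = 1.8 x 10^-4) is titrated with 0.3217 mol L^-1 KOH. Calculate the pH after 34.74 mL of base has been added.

n(acid) = 0.2389 x 0.03278 = 0.007831 mol; n(KOH) added = 0.3217 x 0.03474 = 0.01118 mol.
Base is in excess by 0.01118 - 0.007831 = 0.003345 mol in a total volume of 0.06752 L.
[OH^-] = 0.003345/0.06752 = 0.04954 M, so pOH = 1.31 and pH = 14.00 - 1.31 = 12.69.

12.69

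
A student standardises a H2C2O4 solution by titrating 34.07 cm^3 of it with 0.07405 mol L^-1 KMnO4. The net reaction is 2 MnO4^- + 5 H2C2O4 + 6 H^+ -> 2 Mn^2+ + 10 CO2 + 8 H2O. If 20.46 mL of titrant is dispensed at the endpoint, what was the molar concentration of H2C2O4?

0.111 M

n(KMnO4) = 0.07405 x 0.02046 = 0.001515 mol.
From the balanced equation, 2 mol KMnO4 reacts with 5 mol H2C2O4, so n(H2C2O4) = 0.001515 x 5/2 = 0.003788 mol.
[H2C2O4] = 0.003788 / 0.03407 L = 0.111 M.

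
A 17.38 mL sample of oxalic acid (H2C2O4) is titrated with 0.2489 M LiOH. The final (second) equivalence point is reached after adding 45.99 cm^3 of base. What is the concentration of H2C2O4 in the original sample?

0.329 M

n(LiOH) = 0.2489 x 0.04599 = 0.01145 mol.
At the final (second) equivalence point, 2 mol OH^- react per mol H2C2O4, so n(H2C2O4) = 0.01145 / 2 = 0.005723 mol.
[H2C2O4] = 0.005723 / 0.01738 L = 0.329 M.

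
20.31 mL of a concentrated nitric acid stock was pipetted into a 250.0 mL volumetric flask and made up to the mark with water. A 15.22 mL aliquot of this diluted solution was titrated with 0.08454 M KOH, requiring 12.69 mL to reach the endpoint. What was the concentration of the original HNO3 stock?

n(KOH) = 0.08454 x 0.01269 = 0.001073 mol.
n(HNO3) in the aliquot = 0.001073 mol.
[diluted HNO3] = 0.001073 / 0.01522 = 0.07049 M.
Dilution factor = 250.0/20.31 = 12.31, so [stock] = 0.07049 x 12.31 = 0.868 M.

0.868 M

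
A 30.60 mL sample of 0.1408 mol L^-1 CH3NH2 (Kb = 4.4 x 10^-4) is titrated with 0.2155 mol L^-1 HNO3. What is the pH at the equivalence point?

n(CH3NH2) = 0.1408 x 0.03060 = 0.004308 mol; V(HNO3) at equivalence = 0.004308/0.2155 = 0.01999 L.
At equivalence the base is fully converted to CH3NH3+; total volume = 0.05059 L, so [CH3NH3+] = 0.004308/0.05059 = 0.08516 M.
Ka(CH3NH3+) = Kw/Kb = 1.0e-14 / 4.4 x 10^-4 = 2.27e-11.
[H^+] = sqrt(Ka x [CH3NH3+]) = sqrt(2.27e-11 x 0.08516) = 1.39e-6 M.
pH = -log(1.39e-6) = 5.86.

5.86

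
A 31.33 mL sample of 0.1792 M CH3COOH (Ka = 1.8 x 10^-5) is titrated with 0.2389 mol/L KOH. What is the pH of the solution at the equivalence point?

8.88

n(CH3COOH) = 0.1792 x 0.03133 = 0.005614 mol; V(KOH) at equivalence = 0.005614/0.2389 = 0.02350 L.
At equivalence all the acid is converted to CH3COO-; total volume = 0.03133 + 0.02350 = 0.05483 L, so [CH3COO-] = 0.005614/0.05483 = 0.1024 M.
Kb = Kw/Ka = 1.0e-14 / 1.8 x 10^-5 = 5.56e-10.
[OH^-] = sqrt(Kb x [CH3COO-]) = sqrt(5.56e-10 x 0.1024) = 7.54e-6 M.
pOH = 5.12, so pH = 14.00 - 5.12 = 8.88.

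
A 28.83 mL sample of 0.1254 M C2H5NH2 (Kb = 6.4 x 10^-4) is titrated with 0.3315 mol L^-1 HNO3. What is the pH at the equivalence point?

n(C2H5NH2) = 0.1254 x 0.02883 = 0.003615 mol; V(HNO3) at equivalence = 0.003615/0.3315 = 0.01091 L.
At equivalence the base is fully converted to C2H5NH3+; total volume = 0.03974 L, so [C2H5NH3+] = 0.003615/0.03974 = 0.09098 M.
Ka(C2H5NH3+) = Kw/Kb = 1.0e-14 / 6.4 x 10^-4 = 1.56e-11.
[H^+] = sqrt(Ka x [C2H5NH3+]) = sqrt(1.56e-11 x 0.09098) = 1.19e-6 M.
pH = -log(1.19e-6) = 5.92.

5.92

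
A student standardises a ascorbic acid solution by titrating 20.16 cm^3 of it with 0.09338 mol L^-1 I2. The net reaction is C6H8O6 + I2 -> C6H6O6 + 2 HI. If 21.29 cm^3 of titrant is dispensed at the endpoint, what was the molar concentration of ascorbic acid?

0.0986 M

n(I2) = 0.09338 x 0.02129 = 0.001988 mol.
From the balanced equation, 1 mol I2 reacts with 1 mol ascorbic acid, so n(ascorbic acid) = 0.001988 x 1/1 = 0.001988 mol.
[ascorbic acid] = 0.001988 / 0.02016 L = 0.0986 M.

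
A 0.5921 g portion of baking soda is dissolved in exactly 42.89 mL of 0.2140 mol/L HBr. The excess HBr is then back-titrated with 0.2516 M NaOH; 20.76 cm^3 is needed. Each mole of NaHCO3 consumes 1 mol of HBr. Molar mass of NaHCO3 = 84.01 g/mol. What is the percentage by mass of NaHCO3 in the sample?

56.1%

Total n(HBr) added = 0.2140 x 0.04289 = 0.009178 mol.
n(NaOH) used = 0.2516 x 0.02076 = 0.005223 mol, which equals the excess n(HBr).
So n(HBr) consumed by the sample = 0.009178 - 0.005223 = 0.003955 mol.
n(NaHCO3) = 0.003955 / 1 = 0.003955 mol.
mass NaHCO3 = 0.003955 x 84.01 = 0.3323 g, so %NaHCO3 = 0.3323/0.5921 x 100 = 56.1%.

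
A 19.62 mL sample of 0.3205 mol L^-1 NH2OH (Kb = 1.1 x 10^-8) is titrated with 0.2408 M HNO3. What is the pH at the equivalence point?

n(NH2OH) = 0.3205 x 0.01962 = 0.006288 mol; V(HNO3) at equivalence = 0.006288/0.2408 = 0.02611 L.
At equivalence the base is fully converted to NH3OH+; total volume = 0.04573 L, so [NH3OH+] = 0.006288/0.04573 = 0.1375 M.
Ka(NH3OH+) = Kw/Kb = 1.0e-14 / 1.1 x 10^-8 = 9.09e-7.
[H^+] = sqrt(Ka x [NH3OH+]) = sqrt(9.09e-7 x 0.1375) = 0.000354 M.
pH = -log(0.000354) = 3.45.

3.45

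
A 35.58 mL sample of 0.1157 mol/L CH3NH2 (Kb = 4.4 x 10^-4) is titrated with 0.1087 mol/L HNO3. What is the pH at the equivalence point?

5.95

n(CH3NH2) = 0.1157 x 0.03558 = 0.004117 mol; V(HNO3) at equivalence = 0.004117/0.1087 = 0.03787 L.
At equivalence the base is fully converted to CH3NH3+; total volume = 0.07345 L, so [CH3NH3+] = 0.004117/0.07345 = 0.05605 M.
Ka(CH3NH3+) = Kw/Kb = 1.0e-14 / 4.4 x 10^-4 = 2.27e-11.
[H^+] = sqrt(Ka x [CH3NH3+]) = sqrt(2.27e-11 x 0.05605) = 1.13e-6 M.
pH = -log(1.13e-6) = 5.95.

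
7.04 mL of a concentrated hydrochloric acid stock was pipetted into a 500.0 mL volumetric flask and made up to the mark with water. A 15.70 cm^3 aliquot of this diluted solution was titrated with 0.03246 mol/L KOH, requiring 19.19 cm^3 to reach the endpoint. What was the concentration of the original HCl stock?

n(KOH) = 0.03246 x 0.01919 = 0.0006229 mol.
n(HCl) in the aliquot = 0.0006229 mol.
[diluted HCl] = 0.0006229 / 0.01570 = 0.03968 M.
Dilution factor = 500.0/7.040 = 71.02, so [stock] = 0.03968 x 71.02 = 2.82 M.

2.82 M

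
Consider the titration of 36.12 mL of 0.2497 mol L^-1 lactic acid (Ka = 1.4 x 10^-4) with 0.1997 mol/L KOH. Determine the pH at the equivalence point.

n(HC3H5O3) = 0.2497 x 0.03612 = 0.009019 mol; V(KOH) at equivalence = 0.009019/0.1997 = 0.04516 L.
At equivalence all the acid is converted to C3H5O3-; total volume = 0.03612 + 0.04516 = 0.08128 L, so [C3H5O3-] = 0.009019/0.08128 = 0.1110 M.
Kb = Kw/Ka = 1.0e-14 / 1.4 x 10^-4 = 7.14e-11.
[OH^-] = sqrt(Kb x [C3H5O3-]) = sqrt(7.14e-11 x 0.1110) = 2.82e-6 M.
pOH = 5.55, so pH = 14.00 - 5.55 = 8.45.

8.45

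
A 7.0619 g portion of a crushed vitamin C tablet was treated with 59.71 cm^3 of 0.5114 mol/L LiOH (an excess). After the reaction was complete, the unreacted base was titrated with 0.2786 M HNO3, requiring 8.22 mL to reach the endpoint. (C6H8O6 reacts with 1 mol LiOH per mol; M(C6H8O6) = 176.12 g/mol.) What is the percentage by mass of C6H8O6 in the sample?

Total n(LiOH) added = 0.5114 x 0.05971 = 0.03054 mol.
n(HNO3) used = 0.2786 x 0.008220 = 0.002290 mol, which equals the excess n(LiOH).
So n(LiOH) consumed by the sample = 0.03054 - 0.002290 = 0.02825 mol.
n(C6H8O6) = 0.02825 / 1 = 0.02825 mol.
mass C6H8O6 = 0.02825 x 176.12 = 4.975 g, so %C6H8O6 = 4.975/7.0619 x 100 = 70.4%.

70.4%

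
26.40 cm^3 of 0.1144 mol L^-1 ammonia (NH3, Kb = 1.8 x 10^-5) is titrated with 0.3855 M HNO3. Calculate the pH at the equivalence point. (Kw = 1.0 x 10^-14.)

5.15

n(NH3) = 0.1144 x 0.02640 = 0.003020 mol; V(HNO3) at equivalence = 0.003020/0.3855 = 0.007834 L.
At equivalence the base is fully converted to NH4+; total volume = 0.03423 L, so [NH4+] = 0.003020/0.03423 = 0.08822 M.
Ka(NH4+) = Kw/Kb = 1.0e-14 / 1.8 x 10^-5 = 5.56e-10.
[H^+] = sqrt(Ka x [NH4+]) = sqrt(5.56e-10 x 0.08822) = 7.00e-6 M.
pH = -log(7.00e-6) = 5.15.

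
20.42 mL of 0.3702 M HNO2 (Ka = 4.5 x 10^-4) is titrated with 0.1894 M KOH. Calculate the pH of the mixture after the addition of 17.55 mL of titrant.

3.24

Initial n(HNO2) = 0.3702 x 0.02042 = 0.007559 mol.
n(KOH) added = 0.1894 x 0.01755 = 0.003324 mol, converting that many moles of HNO2 to NO2-.
Remaining n(HNO2) = 0.004236 mol; n(NO2-) = 0.003324 mol.
By Henderson-Hasselbalch, pH = pKa + log([A^-]/[HA]) = 3.35 + log(0.003324/0.004236) = 3.35 + (-0.11) = 3.24.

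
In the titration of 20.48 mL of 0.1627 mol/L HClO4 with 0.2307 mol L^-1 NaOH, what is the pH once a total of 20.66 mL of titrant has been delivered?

12.54

n(acid) = 0.1627 x 0.02048 = 0.003332 mol; n(NaOH) added = 0.2307 x 0.02066 = 0.004766 mol.
Base is in excess by 0.004766 - 0.003332 = 0.001434 mol in a total volume of 0.04114 L.
[OH^-] = 0.001434/0.04114 = 0.03486 M, so pOH = 1.46 and pH = 14.00 - 1.46 = 12.54.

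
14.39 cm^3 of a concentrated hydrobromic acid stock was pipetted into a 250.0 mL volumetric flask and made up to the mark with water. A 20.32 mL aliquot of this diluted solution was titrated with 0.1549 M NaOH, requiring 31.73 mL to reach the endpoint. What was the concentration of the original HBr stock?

n(NaOH) = 0.1549 x 0.03173 = 0.004915 mol.
n(HBr) in the aliquot = 0.004915 mol.
[diluted HBr] = 0.004915 / 0.02032 = 0.2419 M.
Dilution factor = 250.0/14.39 = 17.37, so [stock] = 0.2419 x 17.37 = 4.20 M.

4.20 M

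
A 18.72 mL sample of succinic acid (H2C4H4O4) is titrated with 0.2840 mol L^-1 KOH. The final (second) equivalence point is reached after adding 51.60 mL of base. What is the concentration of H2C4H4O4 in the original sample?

n(KOH) = 0.2840 x 0.05160 = 0.01465 mol.
At the final (second) equivalence point, 2 mol OH^- react per mol H2C4H4O4, so n(H2C4H4O4) = 0.01465 / 2 = 0.007327 mol.
[H2C4H4O4] = 0.007327 / 0.01872 L = 0.391 M.

0.391 M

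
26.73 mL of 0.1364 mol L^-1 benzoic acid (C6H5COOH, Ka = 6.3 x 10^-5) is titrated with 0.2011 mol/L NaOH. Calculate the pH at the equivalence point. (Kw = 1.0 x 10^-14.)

n(C6H5COOH) = 0.1364 x 0.02673 = 0.003646 mol; V(NaOH) at equivalence = 0.003646/0.2011 = 0.01813 L.
At equivalence all the acid is converted to C6H5COO-; total volume = 0.02673 + 0.01813 = 0.04486 L, so [C6H5COO-] = 0.003646/0.04486 = 0.08127 M.
Kb = Kw/Ka = 1.0e-14 / 6.3 x 10^-5 = 1.59e-10.
[OH^-] = sqrt(Kb x [C6H5COO-]) = sqrt(1.59e-10 x 0.08127) = 3.59e-6 M.
pOH = 5.44, so pH = 14.00 - 5.44 = 8.56.

8.56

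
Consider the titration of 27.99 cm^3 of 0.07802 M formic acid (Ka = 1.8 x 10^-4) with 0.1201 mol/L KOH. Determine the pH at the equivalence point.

n(HCOOH) = 0.07802 x 0.02799 = 0.002184 mol; V(KOH) at equivalence = 0.002184/0.1201 = 0.01818 L.
At equivalence all the acid is converted to HCOO-; total volume = 0.02799 + 0.01818 = 0.04617 L, so [HCOO-] = 0.002184/0.04617 = 0.04730 M.
Kb = Kw/Ka = 1.0e-14 / 1.8 x 10^-4 = 5.56e-11.
[OH^-] = sqrt(Kb x [HCOO-]) = sqrt(5.56e-11 x 0.04730) = 1.62e-6 M.
pOH = 5.79, so pH = 14.00 - 5.79 = 8.21.

8.21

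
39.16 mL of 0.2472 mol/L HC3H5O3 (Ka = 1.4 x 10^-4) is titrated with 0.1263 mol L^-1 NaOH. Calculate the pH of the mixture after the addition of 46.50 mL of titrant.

Initial n(HC3H5O3) = 0.2472 x 0.03916 = 0.009680 mol.
n(NaOH) added = 0.1263 x 0.04650 = 0.005873 mol, converting that many moles of HC3H5O3 to C3H5O3-.
Remaining n(HC3H5O3) = 0.003807 mol; n(C3H5O3-) = 0.005873 mol.
By Henderson-Hasselbalch, pH = pKa + log([A^-]/[HA]) = 3.85 + log(0.005873/0.003807) = 3.85 + (+0.19) = 4.04.

4.04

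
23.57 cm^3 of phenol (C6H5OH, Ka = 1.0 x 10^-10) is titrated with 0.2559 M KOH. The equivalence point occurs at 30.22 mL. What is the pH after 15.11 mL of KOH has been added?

10.00

15.11 mL is exactly half the equivalence volume (30.22/2), i.e. the half-equivalence point.
There, n(HA) = n(A^-), so pH = pKa = -log(1.0 x 10^-10) = 10.00.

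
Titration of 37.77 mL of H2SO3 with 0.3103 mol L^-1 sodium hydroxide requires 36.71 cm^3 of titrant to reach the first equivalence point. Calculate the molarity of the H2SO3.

n(NaOH) = 0.3103 x 0.03671 = 0.01139 mol.
At the first equivalence point, 1 mol OH^- react per mol H2SO3, so n(H2SO3) = 0.01139 / 1 = 0.01139 mol.
[H2SO3] = 0.01139 / 0.03777 L = 0.302 M.

0.302 M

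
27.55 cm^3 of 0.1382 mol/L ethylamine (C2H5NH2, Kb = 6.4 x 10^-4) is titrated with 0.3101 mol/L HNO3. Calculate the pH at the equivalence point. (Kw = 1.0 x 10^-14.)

n(C2H5NH2) = 0.1382 x 0.02755 = 0.003807 mol; V(HNO3) at equivalence = 0.003807/0.3101 = 0.01228 L.
At equivalence the base is fully converted to C2H5NH3+; total volume = 0.03983 L, so [C2H5NH3+] = 0.003807/0.03983 = 0.09560 M.
Ka(C2H5NH3+) = Kw/Kb = 1.0e-14 / 6.4 x 10^-4 = 1.56e-11.
[H^+] = sqrt(Ka x [C2H5NH3+]) = sqrt(1.56e-11 x 0.09560) = 1.22e-6 M.
pH = -log(1.22e-6) = 5.91.

5.91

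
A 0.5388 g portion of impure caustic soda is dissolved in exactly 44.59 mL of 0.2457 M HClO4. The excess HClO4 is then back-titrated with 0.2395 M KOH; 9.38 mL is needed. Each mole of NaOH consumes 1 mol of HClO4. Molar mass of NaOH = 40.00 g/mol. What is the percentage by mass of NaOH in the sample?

Total n(HClO4) added = 0.2457 x 0.04459 = 0.01096 mol.
n(KOH) used = 0.2395 x 0.009380 = 0.002247 mol, which equals the excess n(HClO4).
So n(HClO4) consumed by the sample = 0.01096 - 0.002247 = 0.008709 mol.
n(NaOH) = 0.008709 / 1 = 0.008709 mol.
mass NaOH = 0.008709 x 40.00 = 0.3484 g, so %NaOH = 0.3484/0.5388 x 100 = 64.7%.

64.7%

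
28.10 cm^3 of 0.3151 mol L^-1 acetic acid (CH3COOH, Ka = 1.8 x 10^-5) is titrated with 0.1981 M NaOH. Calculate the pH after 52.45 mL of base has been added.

12.28

n(acid) = 0.3151 x 0.02810 = 0.008854 mol; n(NaOH) added = 0.1981 x 0.05245 = 0.01039 mol.
Base is in excess by 0.01039 - 0.008854 = 0.001536 mol in a total volume of 0.08055 L.
[OH^-] = 0.001536/0.08055 = 0.01907 M, so pOH = 1.72 and pH = 14.00 - 1.72 = 12.28.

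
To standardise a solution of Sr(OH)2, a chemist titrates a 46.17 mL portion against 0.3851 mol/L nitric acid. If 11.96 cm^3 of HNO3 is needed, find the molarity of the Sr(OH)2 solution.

0.0499 M

n(HNO3) delivered = 0.3851 x 0.01196 = 0.004606 mol.
The reaction is 1 Sr(OH)2 + 2 HNO3, so n(Sr(OH)2) = 0.004606 x 1/2 = 0.002303 mol.
[Sr(OH)2] = 0.002303 mol / 0.04617 L = 0.0499 M.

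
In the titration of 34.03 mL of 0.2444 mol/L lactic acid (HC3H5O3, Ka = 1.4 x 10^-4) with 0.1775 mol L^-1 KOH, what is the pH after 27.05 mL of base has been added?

Initial n(HC3H5O3) = 0.2444 x 0.03403 = 0.008317 mol.
n(KOH) added = 0.1775 x 0.02705 = 0.004801 mol, converting that many moles of HC3H5O3 to C3H5O3-.
Remaining n(HC3H5O3) = 0.003516 mol; n(C3H5O3-) = 0.004801 mol.
By Henderson-Hasselbalch, pH = pKa + log([A^-]/[HA]) = 3.85 + log(0.004801/0.003516) = 3.85 + (+0.14) = 3.99.

3.99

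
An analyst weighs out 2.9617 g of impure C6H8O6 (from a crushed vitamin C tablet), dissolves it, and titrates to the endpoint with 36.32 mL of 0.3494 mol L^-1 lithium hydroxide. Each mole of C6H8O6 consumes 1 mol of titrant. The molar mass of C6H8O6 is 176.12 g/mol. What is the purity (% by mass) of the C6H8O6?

75.5%

n(LiOH) = 0.3494 x 0.03632 = 0.01269 mol.
n(C6H8O6) = 0.01269 / 1 = 0.01269 mol.
mass of C6H8O6 = 0.01269 x 176.12 = 2.235 g.
% purity = 2.235 / 2.9617 x 100 = 75.5%.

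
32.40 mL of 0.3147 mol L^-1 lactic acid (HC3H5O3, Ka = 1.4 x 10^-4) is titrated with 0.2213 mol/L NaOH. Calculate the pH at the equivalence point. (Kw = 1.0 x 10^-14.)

8.48

n(HC3H5O3) = 0.3147 x 0.03240 = 0.01020 mol; V(NaOH) at equivalence = 0.01020/0.2213 = 0.04607 L.
At equivalence all the acid is converted to C3H5O3-; total volume = 0.03240 + 0.04607 = 0.07847 L, so [C3H5O3-] = 0.01020/0.07847 = 0.1299 M.
Kb = Kw/Ka = 1.0e-14 / 1.4 x 10^-4 = 7.14e-11.
[OH^-] = sqrt(Kb x [C3H5O3-]) = sqrt(7.14e-11 x 0.1299) = 3.05e-6 M.
pOH = 5.52, so pH = 14.00 - 5.52 = 8.48.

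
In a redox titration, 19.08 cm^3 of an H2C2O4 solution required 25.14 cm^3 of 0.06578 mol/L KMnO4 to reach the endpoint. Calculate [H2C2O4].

0.217 M

n(KMnO4) = 0.06578 x 0.02514 = 0.001654 mol.
From the balanced equation, 2 mol KMnO4 reacts with 5 mol H2C2O4, so n(H2C2O4) = 0.001654 x 5/2 = 0.004134 mol.
[H2C2O4] = 0.004134 / 0.01908 L = 0.217 M.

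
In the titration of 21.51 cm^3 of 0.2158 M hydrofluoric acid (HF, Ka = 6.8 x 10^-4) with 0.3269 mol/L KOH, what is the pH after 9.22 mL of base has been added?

3.44

Initial n(HF) = 0.2158 x 0.02151 = 0.004642 mol.
n(KOH) added = 0.3269 x 0.009220 = 0.003014 mol, converting that many moles of HF to F-.
Remaining n(HF) = 0.001628 mol; n(F-) = 0.003014 mol.
By Henderson-Hasselbalch, pH = pKa + log([A^-]/[HA]) = 3.17 + log(0.003014/0.001628) = 3.17 + (+0.27) = 3.44.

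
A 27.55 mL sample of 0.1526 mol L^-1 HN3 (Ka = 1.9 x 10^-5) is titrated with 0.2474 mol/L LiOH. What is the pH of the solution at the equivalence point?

n(HN3) = 0.1526 x 0.02755 = 0.004204 mol; V(LiOH) at equivalence = 0.004204/0.2474 = 0.01699 L.
At equivalence all the acid is converted to N3-; total volume = 0.02755 + 0.01699 = 0.04454 L, so [N3-] = 0.004204/0.04454 = 0.09438 M.
Kb = Kw/Ka = 1.0e-14 / 1.9 x 10^-5 = 5.26e-10.
[OH^-] = sqrt(Kb x [N3-]) = sqrt(5.26e-10 x 0.09438) = 7.05e-6 M.
pOH = 5.15, so pH = 14.00 - 5.15 = 8.85.

8.85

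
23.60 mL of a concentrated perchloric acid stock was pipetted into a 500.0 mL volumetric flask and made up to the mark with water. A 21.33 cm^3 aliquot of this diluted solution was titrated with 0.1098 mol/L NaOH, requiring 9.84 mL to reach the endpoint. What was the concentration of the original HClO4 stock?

n(NaOH) = 0.1098 x 0.009840 = 0.001080 mol.
n(HClO4) in the aliquot = 0.001080 mol.
[diluted HClO4] = 0.001080 / 0.02133 = 0.05065 M.
Dilution factor = 500.0/23.60 = 21.19, so [stock] = 0.05065 x 21.19 = 1.07 M.

1.07 M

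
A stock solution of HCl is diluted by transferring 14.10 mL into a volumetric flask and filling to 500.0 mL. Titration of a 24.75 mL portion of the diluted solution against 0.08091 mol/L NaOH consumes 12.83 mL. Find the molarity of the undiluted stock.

1.49 M

n(NaOH) = 0.08091 x 0.01283 = 0.001038 mol.
n(HCl) in the aliquot = 0.001038 mol.
[diluted HCl] = 0.001038 / 0.02475 = 0.04194 M.
Dilution factor = 500.0/14.10 = 35.46, so [stock] = 0.04194 x 35.46 = 1.49 M.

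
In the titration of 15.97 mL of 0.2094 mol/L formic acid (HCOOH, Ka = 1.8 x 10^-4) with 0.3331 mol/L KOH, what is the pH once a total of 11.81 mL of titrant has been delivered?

12.33

n(acid) = 0.2094 x 0.01597 = 0.003344 mol; n(KOH) added = 0.3331 x 0.01181 = 0.003934 mol.
Base is in excess by 0.003934 - 0.003344 = 0.0005898 mol in a total volume of 0.02778 L.
[OH^-] = 0.0005898/0.02778 = 0.02123 M, so pOH = 1.67 and pH = 14.00 - 1.67 = 12.33.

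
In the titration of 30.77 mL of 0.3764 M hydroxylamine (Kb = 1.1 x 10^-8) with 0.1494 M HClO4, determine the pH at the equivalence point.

n(NH2OH) = 0.3764 x 0.03077 = 0.01158 mol; V(HClO4) at equivalence = 0.01158/0.1494 = 0.07752 L.
At equivalence the base is fully converted to NH3OH+; total volume = 0.1083 L, so [NH3OH+] = 0.01158/0.1083 = 0.1069 M.
Ka(NH3OH+) = Kw/Kb = 1.0e-14 / 1.1 x 10^-8 = 9.09e-7.
[H^+] = sqrt(Ka x [NH3OH+]) = sqrt(9.09e-7 x 0.1069) = 0.000312 M.
pH = -log(0.000312) = 3.51.

3.51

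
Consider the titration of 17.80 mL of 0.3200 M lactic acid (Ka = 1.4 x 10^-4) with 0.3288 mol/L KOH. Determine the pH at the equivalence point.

n(HC3H5O3) = 0.3200 x 0.01780 = 0.005696 mol; V(KOH) at equivalence = 0.005696/0.3288 = 0.01732 L.
At equivalence all the acid is converted to C3H5O3-; total volume = 0.01780 + 0.01732 = 0.03512 L, so [C3H5O3-] = 0.005696/0.03512 = 0.1622 M.
Kb = Kw/Ka = 1.0e-14 / 1.4 x 10^-4 = 7.14e-11.
[OH^-] = sqrt(Kb x [C3H5O3-]) = sqrt(7.14e-11 x 0.1622) = 3.40e-6 M.
pOH = 5.47, so pH = 14.00 - 5.47 = 8.53.

8.53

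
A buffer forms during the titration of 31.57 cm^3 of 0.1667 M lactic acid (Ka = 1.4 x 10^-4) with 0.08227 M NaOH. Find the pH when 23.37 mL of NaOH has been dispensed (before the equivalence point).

Initial n(HC3H5O3) = 0.1667 x 0.03157 = 0.005263 mol.
n(NaOH) added = 0.08227 x 0.02337 = 0.001923 mol, converting that many moles of HC3H5O3 to C3H5O3-.
Remaining n(HC3H5O3) = 0.003340 mol; n(C3H5O3-) = 0.001923 mol.
By Henderson-Hasselbalch, pH = pKa + log([A^-]/[HA]) = 3.85 + log(0.001923/0.003340) = 3.85 + (-0.24) = 3.61.

3.61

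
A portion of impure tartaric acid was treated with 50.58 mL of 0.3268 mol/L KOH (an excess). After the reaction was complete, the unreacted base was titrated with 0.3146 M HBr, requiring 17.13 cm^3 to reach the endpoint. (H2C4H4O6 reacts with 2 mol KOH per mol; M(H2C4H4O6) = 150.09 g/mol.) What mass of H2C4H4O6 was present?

0.836 g

Total n(KOH) added = 0.3268 x 0.05058 = 0.01653 mol.
n(HBr) used = 0.3146 x 0.01713 = 0.005389 mol, which equals the excess n(KOH).
So n(KOH) consumed by the sample = 0.01653 - 0.005389 = 0.01114 mol.
n(H2C4H4O6) = 0.01114 / 2 = 0.005570 mol.
mass = 0.005570 mol x 150.09 g/mol = 0.836 g.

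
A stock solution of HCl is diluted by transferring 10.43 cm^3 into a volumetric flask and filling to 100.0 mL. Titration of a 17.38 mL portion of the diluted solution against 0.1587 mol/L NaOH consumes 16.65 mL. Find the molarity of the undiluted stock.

1.46 M

n(NaOH) = 0.1587 x 0.01665 = 0.002642 mol.
n(HCl) in the aliquot = 0.002642 mol.
[diluted HCl] = 0.002642 / 0.01738 = 0.1520 M.
Dilution factor = 100.0/10.43 = 9.588, so [stock] = 0.1520 x 9.588 = 1.46 M.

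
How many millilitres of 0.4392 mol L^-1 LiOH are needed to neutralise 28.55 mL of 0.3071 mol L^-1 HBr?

20.0 mL

n(HBr) = 0.3071 mol/L x 0.02855 L = 0.008768 mol.
At equivalence n(LiOH) = n(HBr) = 0.008768 mol.
V(LiOH) = 0.008768 / 0.4392 = 0.01996 L = 20.0 mL.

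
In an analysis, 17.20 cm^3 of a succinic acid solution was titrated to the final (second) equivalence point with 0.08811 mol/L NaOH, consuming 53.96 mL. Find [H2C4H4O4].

0.138 M

n(NaOH) = 0.08811 x 0.05396 = 0.004754 mol.
At the final (second) equivalence point, 2 mol OH^- react per mol H2C4H4O4, so n(H2C4H4O4) = 0.004754 / 2 = 0.002377 mol.
[H2C4H4O4] = 0.002377 / 0.01720 L = 0.138 M.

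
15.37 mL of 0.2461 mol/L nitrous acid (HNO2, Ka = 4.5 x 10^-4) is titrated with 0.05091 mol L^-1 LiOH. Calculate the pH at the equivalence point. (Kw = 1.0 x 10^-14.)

n(HNO2) = 0.2461 x 0.01537 = 0.003783 mol; V(LiOH) at equivalence = 0.003783/0.05091 = 0.07430 L.
At equivalence all the acid is converted to NO2-; total volume = 0.01537 + 0.07430 = 0.08967 L, so [NO2-] = 0.003783/0.08967 = 0.04218 M.
Kb = Kw/Ka = 1.0e-14 / 4.5 x 10^-4 = 2.22e-11.
[OH^-] = sqrt(Kb x [NO2-]) = sqrt(2.22e-11 x 0.04218) = 9.68e-7 M.
pOH = 6.01, so pH = 14.00 - 6.01 = 7.99.

7.99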